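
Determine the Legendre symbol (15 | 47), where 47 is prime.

-1

Reciprocity: 15 ≡ 3 and 47 ≡ 3 (mod 4), so (15/47) = −(47/15).
Reduce top mod 15: now compute (2/15).
Pull out 2: since 15 ≡ 7 (mod 8), (2/15) = +1.
Reached (1/15) = 1. Collecting the sign flips along the way, the symbol is -1.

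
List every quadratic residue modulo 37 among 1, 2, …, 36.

Square k = 1,…,18 (k and 37−k give the same square):
1²=1, 2²=4, 3²=9, 4²=16, 5²=25, 6²=36, 7²≡12, 8²≡27, 9²≡7, 10²≡26, 11²≡10, 12²≡33, 13²≡21, 14²≡11, 15²≡3, 16²≡34, 17²≡30, 18²≡28 (mod 37).
So the quadratic residues mod 37 are {1, 3, 4, 7, 9, 10, 11, 12, 16, 21, 25, 26, 27, 28, 30, 33, 34, 36}.

1, 3, 4, 7, 9, 10, 11, 12, 16, 21, 25, 26, 27, 28, 30, 33, 34, 36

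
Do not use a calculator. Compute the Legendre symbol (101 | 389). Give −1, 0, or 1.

Reciprocity: 101 ≡ 1 and 389 ≡ 1 (mod 4), so (101/389) = +(389/101).
Reduce top mod 101: now compute (86/101).
Pull out 2: since 101 ≡ 5 (mod 8), (2/101) = -1.
Reciprocity: 43 ≡ 3 and 101 ≡ 1 (mod 4), so (43/101) = +(101/43).
Reduce top mod 43: now compute (15/43).
Reciprocity: 15 ≡ 3 and 43 ≡ 3 (mod 4), so (15/43) = −(43/15).
Reduce top mod 15: now compute (13/15).
Reciprocity: 13 ≡ 1 and 15 ≡ 3 (mod 4), so (13/15) = +(15/13).
Reduce top mod 13: now compute (2/13).
Pull out 2: since 13 ≡ 5 (mod 8), (2/13) = -1.
Reached (1/13) = 1. Collecting the sign flips along the way, the symbol is -1.

-1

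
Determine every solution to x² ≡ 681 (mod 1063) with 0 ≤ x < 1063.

Since 1063 ≡ 3 (mod 4), a square root of 681 is 681^((1063+1)/4) = 681^266 mod 1063.
Repeated squaring: 681^2≡293, 681^4≡809, 681^8≡736, 681^16≡629, 681^32≡205, 681^64≡568, 681^128≡535, 681^256≡278 (mod 1063).
681^266 = 681^(256+8+2) ≡ 133 (mod 1063).
Check: 133² = 17689 ≡ 681 (mod 1063). The two roots are 133 and 930.

133, 930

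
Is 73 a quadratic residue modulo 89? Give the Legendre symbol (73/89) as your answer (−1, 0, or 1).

1

Reciprocity: 73 ≡ 1 and 89 ≡ 1 (mod 4), so (73/89) = +(89/73).
Reduce top mod 73: now compute (16/73).
Pull out 2^4: since 73 ≡ 1 (mod 8), (2/73) = +1, so (2/73)^4 = +1.
Reached (1/73) = 1. Collecting the sign flips along the way, the symbol is +1.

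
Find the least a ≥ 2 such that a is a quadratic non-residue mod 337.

5

(2/337) = +1, so 2 is a residue.
(3/337) = +1, so 3 is a residue.
(4/337) = +1, so 4 is a residue.
(5/337) = −1, so 5 is the smallest positive non-residue mod 337.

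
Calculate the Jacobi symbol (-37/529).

1

First reduce: -37 ≡ 492 (mod 529).
Pull out 2^2: since 529 ≡ 1 (mod 8), (2/529) = +1, so (2/529)^2 = +1.
Reciprocity: 123 ≡ 3 and 529 ≡ 1 (mod 4), so (123/529) = +(529/123).
Reduce top mod 123: now compute (37/123).
Reciprocity: 37 ≡ 1 and 123 ≡ 3 (mod 4), so (37/123) = +(123/37).
Reduce top mod 37: now compute (12/37).
Pull out 2^2: since 37 ≡ 5 (mod 8), (2/37) = -1, so (2/37)^2 = +1.
Reciprocity: 3 ≡ 3 and 37 ≡ 1 (mod 4), so (3/37) = +(37/3).
Reduce top mod 3: now compute (1/3).
Reached (1/3) = 1. Collecting the sign flips along the way, the symbol is +1.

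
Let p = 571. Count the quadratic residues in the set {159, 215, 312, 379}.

4

(159/571) = +1 → QR.
(215/571) = +1 → QR.
(312/571) = +1 → QR.
(379/571) = +1 → QR.
Total quadratic residues among the 4: 4.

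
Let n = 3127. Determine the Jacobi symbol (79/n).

Reciprocity: 79 ≡ 3 and 3127 ≡ 3 (mod 4), so (79/3127) = −(3127/79).
Reduce top mod 79: now compute (46/79).
Pull out 2: since 79 ≡ 7 (mod 8), (2/79) = +1.
Reciprocity: 23 ≡ 3 and 79 ≡ 3 (mod 4), so (23/79) = −(79/23).
Reduce top mod 23: now compute (10/23).
Pull out 2: since 23 ≡ 7 (mod 8), (2/23) = +1.
Reciprocity: 5 ≡ 1 and 23 ≡ 3 (mod 4), so (5/23) = +(23/5).
Reduce top mod 5: now compute (3/5).
Reciprocity: 3 ≡ 3 and 5 ≡ 1 (mod 4), so (3/5) = +(5/3).
Reduce top mod 3: now compute (2/3).
Pull out 2: since 3 ≡ 3 (mod 8), (2/3) = -1.
Reached (1/3) = 1. Collecting the sign flips along the way, the symbol is -1.

-1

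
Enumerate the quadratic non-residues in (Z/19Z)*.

Square k = 1,…,9 (k and 19−k give the same square):
1²=1, 2²=4, 3²=9, 4²=16, 5²≡6, 6²≡17, 7²≡11, 8²≡7, 9²≡5 (mod 19).
The residues are {1, 4, 5, 6, 7, 9, 11, 16, 17}; the non-residues are the remaining 9 nonzero classes.

2 3 8 10 12 13 14 15 18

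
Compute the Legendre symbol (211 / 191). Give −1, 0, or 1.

First reduce: 211 ≡ 20 (mod 191).
Pull out 2^2: since 191 ≡ 7 (mod 8), (2/191) = +1, so (2/191)^2 = +1.
Reciprocity: 5 ≡ 1 and 191 ≡ 3 (mod 4), so (5/191) = +(191/5).
Reduce top mod 5: now compute (1/5).
Reached (1/5) = 1. Collecting the sign flips along the way, the symbol is +1.

1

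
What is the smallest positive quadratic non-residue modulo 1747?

(2/1747) = −1, so 2 is the smallest positive non-residue mod 1747.

2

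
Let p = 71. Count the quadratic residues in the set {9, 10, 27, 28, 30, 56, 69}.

(9/71) = +1 → QR.
(10/71) = +1 → QR.
(27/71) = +1 → QR.
(28/71) = -1 → non-residue.
(30/71) = +1 → QR.
(56/71) = -1 → non-residue.
(69/71) = -1 → non-residue.
Total quadratic residues among the 7: 4.

4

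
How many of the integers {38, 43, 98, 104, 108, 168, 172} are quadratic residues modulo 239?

2

(38/239) = -1 → non-residue.
(43/239) = -1 → non-residue.
(98/239) = +1 → QR.
(104/239) = -1 → non-residue.
(108/239) = +1 → QR.
(168/239) = -1 → non-residue.
(172/239) = -1 → non-residue.
Total quadratic residues among the 7: 2.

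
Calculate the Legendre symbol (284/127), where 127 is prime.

First reduce: 284 ≡ 30 (mod 127).
Pull out 2: since 127 ≡ 7 (mod 8), (2/127) = +1.
Reciprocity: 15 ≡ 3 and 127 ≡ 3 (mod 4), so (15/127) = −(127/15).
Reduce top mod 15: now compute (7/15).
Reciprocity: 7 ≡ 3 and 15 ≡ 3 (mod 4), so (7/15) = −(15/7).
Reduce top mod 7: now compute (1/7).
Reached (1/7) = 1. Collecting the sign flips along the way, the symbol is +1.

1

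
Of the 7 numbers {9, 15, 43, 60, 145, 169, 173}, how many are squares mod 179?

(9/179) = +1 → QR.
(15/179) = +1 → QR.
(43/179) = +1 → QR.
(60/179) = +1 → QR.
(145/179) = +1 → QR.
(169/179) = +1 → QR.
(173/179) = +1 → QR.
Total quadratic residues among the 7: 7.

7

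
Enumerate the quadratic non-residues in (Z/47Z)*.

5,10,11,13,15,19,20,22,23,26,29,30,31,33,35,38,39,40,41,43,44,45,46

Square k = 1,…,23 (k and 47−k give the same square):
1²=1, 2²=4, 3²=9, 4²=16, 5²=25, 6²=36, 7²≡2, 8²≡17, 9²≡34, 10²≡6, 11²≡27, 12²≡3, 13²≡28, 14²≡8, 15²≡37, 16²≡21, 17²≡7, 18²≡42, 19²≡32, 20²≡24, 21²≡18, 22²≡14, 23²≡12 (mod 47).
The residues are {1, 2, 3, 4, 6, 7, 8, 9, 12, 14, 16, 17, 18, 21, 24, 25, 27, 28, 32, 34, 36, 37, 42}; the non-residues are the remaining 23 nonzero classes.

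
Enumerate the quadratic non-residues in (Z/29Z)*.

2,3,8,10,11,12,14,15,17,18,19,21,26,27

Square k = 1,…,14 (k and 29−k give the same square):
1²=1, 2²=4, 3²=9, 4²=16, 5²=25, 6²≡7, 7²≡20, 8²≡6, 9²≡23, 10²≡13, 11²≡5, 12²≡28, 13²≡24, 14²≡22 (mod 29).
The residues are {1, 4, 5, 6, 7, 9, 13, 16, 20, 22, 23, 24, 25, 28}; the non-residues are the remaining 14 nonzero classes.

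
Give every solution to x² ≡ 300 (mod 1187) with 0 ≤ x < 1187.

Since 1187 ≡ 3 (mod 4), a square root of 300 is 300^((1187+1)/4) = 300^297 mod 1187.
Repeated squaring: 300^2≡975, 300^4≡1025, 300^8≡130, 300^16≡282, 300^32≡1182, 300^64≡25, 300^128≡625, 300^256≡102 (mod 1187).
300^297 = 300^(256+32+8+1) ≡ 559 (mod 1187).
Check: 559² = 312481 ≡ 300 (mod 1187). The two roots are 559 and 628.

559, 628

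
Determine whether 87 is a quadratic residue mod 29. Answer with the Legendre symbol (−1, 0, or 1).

0

First reduce: 87 ≡ 0 (mod 29).
Top reduces to 0: gcd > 1, so the symbol is 0.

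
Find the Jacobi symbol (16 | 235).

Pull out 2^4: since 235 ≡ 3 (mod 8), (2/235) = -1, so (2/235)^4 = +1.
Reached (1/235) = 1. Collecting the sign flips along the way, the symbol is +1.

1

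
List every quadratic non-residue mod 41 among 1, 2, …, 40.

Square k = 1,…,20 (k and 41−k give the same square):
1²=1, 2²=4, 3²=9, 4²=16, 5²=25, 6²=36, 7²≡8, 8²≡23, 9²≡40, 10²≡18, 11²≡39, 12²≡21, 13²≡5, 14²≡32, 15²≡20, 16²≡10, 17²≡2, 18²≡37, 19²≡33, 20²≡31 (mod 41).
The residues are {1, 2, 4, 5, 8, 9, 10, 16, 18, 20, 21, 23, 25, 31, 32, 33, 36, 37, 39, 40}; the non-residues are the remaining 20 nonzero classes.

3,6,7,11,12,13,14,15,17,19,22,24,26,27,28,29,30,34,35,38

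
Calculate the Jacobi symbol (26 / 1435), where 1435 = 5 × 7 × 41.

1

Pull out 2: since 1435 ≡ 3 (mod 8), (2/1435) = -1.
Reciprocity: 13 ≡ 1 and 1435 ≡ 3 (mod 4), so (13/1435) = +(1435/13).
Reduce top mod 13: now compute (5/13).
Reciprocity: 5 ≡ 1 and 13 ≡ 1 (mod 4), so (5/13) = +(13/5).
Reduce top mod 5: now compute (3/5).
Reciprocity: 3 ≡ 3 and 5 ≡ 1 (mod 4), so (3/5) = +(5/3).
Reduce top mod 3: now compute (2/3).
Pull out 2: since 3 ≡ 3 (mod 8), (2/3) = -1.
Reached (1/3) = 1. Collecting the sign flips along the way, the symbol is +1.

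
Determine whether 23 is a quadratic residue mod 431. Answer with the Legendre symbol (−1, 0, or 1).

1

Euler's criterion: (23/431) ≡ 23^215 (mod 431).
23^2 ≡ 98 (mod 431)
23^4 ≡ 122 (mod 431)
23^8 ≡ 230 (mod 431)
23^16 ≡ 318 (mod 431)
23^32 ≡ 270 (mod 431)
23^64 ≡ 61 (mod 431)
23^128 ≡ 273 (mod 431)
23^215 = 23^(128+64+16+4+2+1) ≡ 1 (mod 431).
Result is 1, so (23/431) = 1.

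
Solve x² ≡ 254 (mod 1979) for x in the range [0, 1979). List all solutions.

223, 1756

Since 1979 ≡ 3 (mod 4), a square root of 254 is 254^((1979+1)/4) = 254^495 mod 1979.
Repeated squaring: 254^2≡1188, 254^4≡317, 254^8≡1539, 254^16≡1637, 254^32≡203, 254^64≡1629, 254^128≡1781, 254^256≡1603 (mod 1979).
254^495 = 254^(256+128+64+32+8+4+2+1) ≡ 223 (mod 1979).
Check: 223² = 49729 ≡ 254 (mod 1979). The two roots are 223 and 1756.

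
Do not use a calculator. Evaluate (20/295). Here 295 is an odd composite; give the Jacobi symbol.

0

Pull out 2^2: since 295 ≡ 7 (mod 8), (2/295) = +1, so (2/295)^2 = +1.
Reciprocity: 5 ≡ 1 and 295 ≡ 3 (mod 4), so (5/295) = +(295/5).
Reduce top mod 5: now compute (0/5).
Top reduces to 0: gcd > 1, so the symbol is 0.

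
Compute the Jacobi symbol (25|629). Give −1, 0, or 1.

1

Reciprocity: 25 ≡ 1 and 629 ≡ 1 (mod 4), so (25/629) = +(629/25).
Reduce top mod 25: now compute (4/25).
Pull out 2^2: since 25 ≡ 1 (mod 8), (2/25) = +1, so (2/25)^2 = +1.
Reached (1/25) = 1. Collecting the sign flips along the way, the symbol is +1.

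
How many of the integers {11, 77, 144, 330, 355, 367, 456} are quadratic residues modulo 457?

4

(11/457) = -1 → non-residue.
(77/457) = -1 → non-residue.
(144/457) = +1 → QR.
(330/457) = +1 → QR.
(355/457) = +1 → QR.
(367/457) = -1 → non-residue.
(456/457) = +1 → QR.
Total quadratic residues among the 7: 4.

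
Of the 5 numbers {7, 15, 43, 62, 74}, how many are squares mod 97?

2

(7/97) = -1 → non-residue.
(15/97) = -1 → non-residue.
(43/97) = +1 → QR.
(62/97) = +1 → QR.
(74/97) = -1 → non-residue.
Total quadratic residues among the 5: 2.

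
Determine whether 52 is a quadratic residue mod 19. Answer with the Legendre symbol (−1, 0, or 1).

Euler's criterion: (52/19) ≡ 14^9 (mod 19).
14^2 ≡ 6 (mod 19)
14^4 ≡ 17 (mod 19)
14^8 ≡ 4 (mod 19)
14^9 = 14^(8+1) ≡ 18 (mod 19).
Result is 18 ≡ −1, so (52/19) = −1.

-1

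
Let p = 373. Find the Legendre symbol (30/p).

Pull out 2: since 373 ≡ 5 (mod 8), (2/373) = -1.
Reciprocity: 15 ≡ 3 and 373 ≡ 1 (mod 4), so (15/373) = +(373/15).
Reduce top mod 15: now compute (13/15).
Reciprocity: 13 ≡ 1 and 15 ≡ 3 (mod 4), so (13/15) = +(15/13).
Reduce top mod 13: now compute (2/13).
Pull out 2: since 13 ≡ 5 (mod 8), (2/13) = -1.
Reached (1/13) = 1. Collecting the sign flips along the way, the symbol is +1.

1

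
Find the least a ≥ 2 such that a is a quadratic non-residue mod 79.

3

(2/79) = +1, so 2 is a residue.
(3/79) = −1, so 3 is the smallest positive non-residue mod 79.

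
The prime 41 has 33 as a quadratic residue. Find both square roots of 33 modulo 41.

41 ≡ 1 (mod 4), so we find a root by search.
Trying successive values, 19² = 361 ≡ 33 (mod 41). The other root is 41 − 19 = 22.

19, 22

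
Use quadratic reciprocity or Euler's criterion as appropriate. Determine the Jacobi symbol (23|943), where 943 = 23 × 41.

Reciprocity: 23 ≡ 3 and 943 ≡ 3 (mod 4), so (23/943) = −(943/23).
Reduce top mod 23: now compute (0/23).
Top reduces to 0: gcd > 1, so the symbol is 0.

0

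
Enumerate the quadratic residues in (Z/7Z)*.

1,2,4

Square k = 1,…,3 (k and 7−k give the same square):
1²=1, 2²=4, 3²≡2 (mod 7).
So the quadratic residues mod 7 are {1, 2, 4}.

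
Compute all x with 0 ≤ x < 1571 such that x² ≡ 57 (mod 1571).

Since 1571 ≡ 3 (mod 4), a square root of 57 is 57^((1571+1)/4) = 57^393 mod 1571.
Repeated squaring: 57^2≡107, 57^4≡452, 57^8≡74, 57^16≡763, 57^32≡899, 57^64≡707, 57^128≡271, 57^256≡1175 (mod 1571).
57^393 = 57^(256+128+8+1) ≡ 1197 (mod 1571).
Check: 1197² = 1432809 ≡ 57 (mod 1571). The two roots are 374 and 1197.

374, 1197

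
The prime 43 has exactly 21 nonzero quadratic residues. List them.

Square k = 1,…,21 (k and 43−k give the same square):
1²=1, 2²=4, 3²=9, 4²=16, 5²=25, 6²=36, 7²≡6, 8²≡21, 9²≡38, 10²≡14, 11²≡35, 12²≡15, 13²≡40, 14²≡24, 15²≡10, 16²≡41, 17²≡31, 18²≡23, 19²≡17, 20²≡13, 21²≡11 (mod 43).
So the quadratic residues mod 43 are {1, 4, 6, 9, 10, 11, 13, 14, 15, 16, 17, 21, 23, 24, 25, 31, 35, 36, 38, 40, 41}.

1, 4, 6, 9, 10, 11, 13, 14, 15, 16, 17, 21, 23, 24, 25, 31, 35, 36, 38, 40, 41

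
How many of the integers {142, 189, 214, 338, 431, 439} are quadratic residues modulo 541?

5

(142/541) = +1 → QR.
(189/541) = +1 → QR.
(214/541) = +1 → QR.
(338/541) = -1 → non-residue.
(431/541) = +1 → QR.
(439/541) = +1 → QR.
Total quadratic residues among the 6: 5.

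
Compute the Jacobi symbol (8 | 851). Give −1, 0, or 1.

Pull out 2^3: since 851 ≡ 3 (mod 8), (2/851) = -1, so (2/851)^3 = -1.
Reached (1/851) = 1. Collecting the sign flips along the way, the symbol is -1.

-1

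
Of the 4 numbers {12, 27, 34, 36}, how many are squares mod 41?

1

(12/41) = -1 → non-residue.
(27/41) = -1 → non-residue.
(34/41) = -1 → non-residue.
(36/41) = +1 → QR.
Total quadratic residues among the 4: 1.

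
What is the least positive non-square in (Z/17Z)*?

3

(2/17) = +1, so 2 is a residue.
(3/17) = −1, so 3 is the smallest positive non-residue mod 17.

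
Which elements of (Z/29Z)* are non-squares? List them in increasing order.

2 3 8 10 11 12 14 15 17 18 19 21 26 27

Square k = 1,…,14 (k and 29−k give the same square):
1²=1, 2²=4, 3²=9, 4²=16, 5²=25, 6²≡7, 7²≡20, 8²≡6, 9²≡23, 10²≡13, 11²≡5, 12²≡28, 13²≡24, 14²≡22 (mod 29).
The residues are {1, 4, 5, 6, 7, 9, 13, 16, 20, 22, 23, 24, 25, 28}; the non-residues are the remaining 14 nonzero classes.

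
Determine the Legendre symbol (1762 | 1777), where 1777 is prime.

Pull out 2: since 1777 ≡ 1 (mod 8), (2/1777) = +1.
Reciprocity: 881 ≡ 1 and 1777 ≡ 1 (mod 4), so (881/1777) = +(1777/881).
Reduce top mod 881: now compute (15/881).
Reciprocity: 15 ≡ 3 and 881 ≡ 1 (mod 4), so (15/881) = +(881/15).
Reduce top mod 15: now compute (11/15).
Reciprocity: 11 ≡ 3 and 15 ≡ 3 (mod 4), so (11/15) = −(15/11).
Reduce top mod 11: now compute (4/11).
Pull out 2^2: since 11 ≡ 3 (mod 8), (2/11) = -1, so (2/11)^2 = +1.
Reached (1/11) = 1. Collecting the sign flips along the way, the symbol is -1.

-1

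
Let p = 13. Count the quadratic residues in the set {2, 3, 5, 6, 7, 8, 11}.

(2/13) = -1 → non-residue.
(3/13) = +1 → QR.
(5/13) = -1 → non-residue.
(6/13) = -1 → non-residue.
(7/13) = -1 → non-residue.
(8/13) = -1 → non-residue.
(11/13) = -1 → non-residue.
Total quadratic residues among the 7: 1.

1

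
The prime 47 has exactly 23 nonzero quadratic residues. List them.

Square k = 1,…,23 (k and 47−k give the same square):
1²=1, 2²=4, 3²=9, 4²=16, 5²=25, 6²=36, 7²≡2, 8²≡17, 9²≡34, 10²≡6, 11²≡27, 12²≡3, 13²≡28, 14²≡8, 15²≡37, 16²≡21, 17²≡7, 18²≡42, 19²≡32, 20²≡24, 21²≡18, 22²≡14, 23²≡12 (mod 47).
So the quadratic residues mod 47 are {1, 2, 3, 4, 6, 7, 8, 9, 12, 14, 16, 17, 18, 21, 24, 25, 27, 28, 32, 34, 36, 37, 42}.

1, 2, 3, 4, 6, 7, 8, 9, 12, 14, 16, 17, 18, 21, 24, 25, 27, 28, 32, 34, 36, 37, 42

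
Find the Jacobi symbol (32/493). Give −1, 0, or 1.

-1

Pull out 2^5: since 493 ≡ 5 (mod 8), (2/493) = -1, so (2/493)^5 = -1.
Reached (1/493) = 1. Collecting the sign flips along the way, the symbol is -1.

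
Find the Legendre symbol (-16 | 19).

-1

Euler's criterion: (-16/19) ≡ 3^9 (mod 19).
3^2 ≡ 9 (mod 19)
3^4 ≡ 5 (mod 19)
3^8 ≡ 6 (mod 19)
3^9 = 3^(8+1) ≡ 18 (mod 19).
Result is 18 ≡ −1, so (-16/19) = −1.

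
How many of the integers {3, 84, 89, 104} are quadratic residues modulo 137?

(3/137) = -1 → non-residue.
(84/137) = -1 → non-residue.
(89/137) = -1 → non-residue.
(104/137) = -1 → non-residue.
Total quadratic residues among the 4: 0.

0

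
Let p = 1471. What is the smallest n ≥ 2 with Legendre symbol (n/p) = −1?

3

(2/1471) = +1, so 2 is a residue.
(3/1471) = −1, so 3 is the smallest positive non-residue mod 1471.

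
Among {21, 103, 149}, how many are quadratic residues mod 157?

0

(21/157) = -1 → non-residue.
(103/157) = -1 → non-residue.
(149/157) = -1 → non-residue.
Total quadratic residues among the 3: 0.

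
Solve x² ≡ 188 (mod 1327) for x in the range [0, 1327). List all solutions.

Since 1327 ≡ 3 (mod 4), a square root of 188 is 188^((1327+1)/4) = 188^332 mod 1327.
Repeated squaring: 188^2≡842, 188^4≡346, 188^8≡286, 188^16≡849, 188^32≡240, 188^64≡539, 188^128≡1235, 188^256≡502 (mod 1327).
188^332 = 188^(256+64+8+4) ≡ 985 (mod 1327).
Check: 985² = 970225 ≡ 188 (mod 1327). The two roots are 342 and 985.

342, 985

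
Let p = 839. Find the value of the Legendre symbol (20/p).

1

Euler's criterion: (20/839) ≡ 20^419 (mod 839).
20^2 ≡ 400 (mod 839)
20^4 ≡ 590 (mod 839)
20^8 ≡ 754 (mod 839)
20^16 ≡ 513 (mod 839)
20^32 ≡ 562 (mod 839)
20^64 ≡ 380 (mod 839)
20^128 ≡ 92 (mod 839)
20^256 ≡ 74 (mod 839)
20^419 = 20^(256+128+32+2+1) ≡ 1 (mod 839).
Result is 1, so (20/839) = 1.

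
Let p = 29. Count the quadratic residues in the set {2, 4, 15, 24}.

2

(2/29) = -1 → non-residue.
(4/29) = +1 → QR.
(15/29) = -1 → non-residue.
(24/29) = +1 → QR.
Total quadratic residues among the 4: 2.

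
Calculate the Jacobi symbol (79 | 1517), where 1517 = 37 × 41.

Reciprocity: 79 ≡ 3 and 1517 ≡ 1 (mod 4), so (79/1517) = +(1517/79).
Reduce top mod 79: now compute (16/79).
Pull out 2^4: since 79 ≡ 7 (mod 8), (2/79) = +1, so (2/79)^4 = +1.
Reached (1/79) = 1. Collecting the sign flips along the way, the symbol is +1.

1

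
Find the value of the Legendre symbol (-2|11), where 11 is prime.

First reduce: -2 ≡ 9 (mod 11).
Reciprocity: 9 ≡ 1 and 11 ≡ 3 (mod 4), so (9/11) = +(11/9).
Reduce top mod 9: now compute (2/9).
Pull out 2: since 9 ≡ 1 (mod 8), (2/9) = +1.
Reached (1/9) = 1. Collecting the sign flips along the way, the symbol is +1.

1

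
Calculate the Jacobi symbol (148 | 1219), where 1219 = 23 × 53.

Pull out 2^2: since 1219 ≡ 3 (mod 8), (2/1219) = -1, so (2/1219)^2 = +1.
Reciprocity: 37 ≡ 1 and 1219 ≡ 3 (mod 4), so (37/1219) = +(1219/37).
Reduce top mod 37: now compute (35/37).
Reciprocity: 35 ≡ 3 and 37 ≡ 1 (mod 4), so (35/37) = +(37/35).
Reduce top mod 35: now compute (2/35).
Pull out 2: since 35 ≡ 3 (mod 8), (2/35) = -1.
Reached (1/35) = 1. Collecting the sign flips along the way, the symbol is -1.

-1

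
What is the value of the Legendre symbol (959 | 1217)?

-1

Reciprocity: 959 ≡ 3 and 1217 ≡ 1 (mod 4), so (959/1217) = +(1217/959).
Reduce top mod 959: now compute (258/959).
Pull out 2: since 959 ≡ 7 (mod 8), (2/959) = +1.
Reciprocity: 129 ≡ 1 and 959 ≡ 3 (mod 4), so (129/959) = +(959/129).
Reduce top mod 129: now compute (56/129).
Pull out 2^3: since 129 ≡ 1 (mod 8), (2/129) = +1, so (2/129)^3 = +1.
Reciprocity: 7 ≡ 3 and 129 ≡ 1 (mod 4), so (7/129) = +(129/7).
Reduce top mod 7: now compute (3/7).
Reciprocity: 3 ≡ 3 and 7 ≡ 3 (mod 4), so (3/7) = −(7/3).
Reduce top mod 3: now compute (1/3).
Reached (1/3) = 1. Collecting the sign flips along the way, the symbol is -1.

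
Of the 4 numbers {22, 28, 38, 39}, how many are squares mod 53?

2

(22/53) = -1 → non-residue.
(28/53) = +1 → QR.
(38/53) = +1 → QR.
(39/53) = -1 → non-residue.
Total quadratic residues among the 4: 2.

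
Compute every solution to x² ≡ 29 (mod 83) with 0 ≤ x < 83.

19, 64

Since 83 ≡ 3 (mod 4), a square root of 29 is 29^((83+1)/4) = 29^21 mod 83.
Repeated squaring: 29^2≡11, 29^4≡38, 29^8≡33, 29^16≡10 (mod 83).
29^21 = 29^(16+4+1) ≡ 64 (mod 83).
Check: 64² = 4096 ≡ 29 (mod 83). The two roots are 19 and 64.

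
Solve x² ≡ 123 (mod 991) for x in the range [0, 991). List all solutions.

426, 565

Since 991 ≡ 3 (mod 4), a square root of 123 is 123^((991+1)/4) = 123^248 mod 991.
Repeated squaring: 123^2≡264, 123^4≡326, 123^8≡239, 123^16≡634, 123^32≡601, 123^64≡477, 123^128≡590 (mod 991).
123^248 = 123^(128+64+32+16+8) ≡ 565 (mod 991).
Check: 565² = 319225 ≡ 123 (mod 991). The two roots are 426 and 565.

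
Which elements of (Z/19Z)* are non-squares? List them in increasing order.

Square k = 1,…,9 (k and 19−k give the same square):
1²=1, 2²=4, 3²=9, 4²=16, 5²≡6, 6²≡17, 7²≡11, 8²≡7, 9²≡5 (mod 19).
The residues are {1, 4, 5, 6, 7, 9, 11, 16, 17}; the non-residues are the remaining 9 nonzero classes.

2 3 8 10 12 13 14 15 18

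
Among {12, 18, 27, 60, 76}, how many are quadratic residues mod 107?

3

(12/107) = +1 → QR.
(18/107) = -1 → non-residue.
(27/107) = +1 → QR.
(60/107) = -1 → non-residue.
(76/107) = +1 → QR.
Total quadratic residues among the 5: 3.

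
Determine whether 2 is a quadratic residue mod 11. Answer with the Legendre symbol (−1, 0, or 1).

Euler's criterion: (2/11) ≡ 2^5 (mod 11).
2^2 ≡ 4 (mod 11)
2^4 ≡ 5 (mod 11)
2^5 = 2^(4+1) ≡ 10 (mod 11).
Result is 10 ≡ −1, so (2/11) = −1.

-1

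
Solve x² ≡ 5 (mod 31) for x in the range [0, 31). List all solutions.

Since 31 ≡ 3 (mod 4), a square root of 5 is 5^((31+1)/4) = 5^8 mod 31.
Repeated squaring: 5^2≡25, 5^4≡5, 5^8≡25 (mod 31).
5^8 = 5^(8) ≡ 25 (mod 31).
Check: 25² = 625 ≡ 5 (mod 31). The two roots are 6 and 25.

6, 25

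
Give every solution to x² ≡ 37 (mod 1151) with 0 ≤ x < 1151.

311, 840

Since 1151 ≡ 3 (mod 4), a square root of 37 is 37^((1151+1)/4) = 37^288 mod 1151.
Repeated squaring: 37^2≡218, 37^4≡333, 37^8≡393, 37^16≡215, 37^32≡185, 37^64≡846, 37^128≡945, 37^256≡1000 (mod 1151).
37^288 = 37^(256+32) ≡ 840 (mod 1151).
Check: 840² = 705600 ≡ 37 (mod 1151). The two roots are 311 and 840.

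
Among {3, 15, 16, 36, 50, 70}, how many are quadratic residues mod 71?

5

(3/71) = +1 → QR.
(15/71) = +1 → QR.
(16/71) = +1 → QR.
(36/71) = +1 → QR.
(50/71) = +1 → QR.
(70/71) = -1 → non-residue.
Total quadratic residues among the 6: 5.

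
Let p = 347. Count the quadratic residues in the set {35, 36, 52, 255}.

4

(35/347) = +1 → QR.
(36/347) = +1 → QR.
(52/347) = +1 → QR.
(255/347) = +1 → QR.
Total quadratic residues among the 4: 4.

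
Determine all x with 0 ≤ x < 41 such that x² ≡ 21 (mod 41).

41 ≡ 1 (mod 4), so we find a root by search.
Trying successive values, 12² = 144 ≡ 21 (mod 41). The other root is 41 − 12 = 29.

12, 29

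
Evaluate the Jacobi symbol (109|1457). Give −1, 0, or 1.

Reciprocity: 109 ≡ 1 and 1457 ≡ 1 (mod 4), so (109/1457) = +(1457/109).
Reduce top mod 109: now compute (40/109).
Pull out 2^3: since 109 ≡ 5 (mod 8), (2/109) = -1, so (2/109)^3 = -1.
Reciprocity: 5 ≡ 1 and 109 ≡ 1 (mod 4), so (5/109) = +(109/5).
Reduce top mod 5: now compute (4/5).
Pull out 2^2: since 5 ≡ 5 (mod 8), (2/5) = -1, so (2/5)^2 = +1.
Reached (1/5) = 1. Collecting the sign flips along the way, the symbol is -1.

-1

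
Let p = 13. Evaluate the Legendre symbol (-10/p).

1

First reduce: -10 ≡ 3 (mod 13).
Reciprocity: 3 ≡ 3 and 13 ≡ 1 (mod 4), so (3/13) = +(13/3).
Reduce top mod 3: now compute (1/3).
Reached (1/3) = 1. Collecting the sign flips along the way, the symbol is +1.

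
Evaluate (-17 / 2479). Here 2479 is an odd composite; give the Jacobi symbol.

1

First reduce: -17 ≡ 2462 (mod 2479).
Pull out 2: since 2479 ≡ 7 (mod 8), (2/2479) = +1.
Reciprocity: 1231 ≡ 3 and 2479 ≡ 3 (mod 4), so (1231/2479) = −(2479/1231).
Reduce top mod 1231: now compute (17/1231).
Reciprocity: 17 ≡ 1 and 1231 ≡ 3 (mod 4), so (17/1231) = +(1231/17).
Reduce top mod 17: now compute (7/17).
Reciprocity: 7 ≡ 3 and 17 ≡ 1 (mod 4), so (7/17) = +(17/7).
Reduce top mod 7: now compute (3/7).
Reciprocity: 3 ≡ 3 and 7 ≡ 3 (mod 4), so (3/7) = −(7/3).
Reduce top mod 3: now compute (1/3).
Reached (1/3) = 1. Collecting the sign flips along the way, the symbol is +1.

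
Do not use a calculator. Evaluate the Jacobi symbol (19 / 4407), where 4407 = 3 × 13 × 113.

1

Reciprocity: 19 ≡ 3 and 4407 ≡ 3 (mod 4), so (19/4407) = −(4407/19).
Reduce top mod 19: now compute (18/19).
Pull out 2: since 19 ≡ 3 (mod 8), (2/19) = -1.
Reciprocity: 9 ≡ 1 and 19 ≡ 3 (mod 4), so (9/19) = +(19/9).
Reduce top mod 9: now compute (1/9).
Reached (1/9) = 1. Collecting the sign flips along the way, the symbol is +1.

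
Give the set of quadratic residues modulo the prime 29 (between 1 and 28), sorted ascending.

Square k = 1,…,14 (k and 29−k give the same square):
1²=1, 2²=4, 3²=9, 4²=16, 5²=25, 6²≡7, 7²≡20, 8²≡6, 9²≡23, 10²≡13, 11²≡5, 12²≡28, 13²≡24, 14²≡22 (mod 29).
So the quadratic residues mod 29 are {1, 4, 5, 6, 7, 9, 13, 16, 20, 22, 23, 24, 25, 28}.

1 4 5 6 7 9 13 16 20 22 23 24 25 28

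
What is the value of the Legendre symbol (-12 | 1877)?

-1

First reduce: -12 ≡ 1865 (mod 1877).
Reciprocity: 1865 ≡ 1 and 1877 ≡ 1 (mod 4), so (1865/1877) = +(1877/1865).
Reduce top mod 1865: now compute (12/1865).
Pull out 2^2: since 1865 ≡ 1 (mod 8), (2/1865) = +1, so (2/1865)^2 = +1.
Reciprocity: 3 ≡ 3 and 1865 ≡ 1 (mod 4), so (3/1865) = +(1865/3).
Reduce top mod 3: now compute (2/3).
Pull out 2: since 3 ≡ 3 (mod 8), (2/3) = -1.
Reached (1/3) = 1. Collecting the sign flips along the way, the symbol is -1.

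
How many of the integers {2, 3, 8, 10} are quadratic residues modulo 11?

1

(2/11) = -1 → non-residue.
(3/11) = +1 → QR.
(8/11) = -1 → non-residue.
(10/11) = -1 → non-residue.
Total quadratic residues among the 4: 1.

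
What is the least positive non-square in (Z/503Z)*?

(2/503) = +1, so 2 is a residue.
(3/503) = +1, so 3 is a residue.
(4/503) = +1, so 4 is a residue.
(5/503) = −1, so 5 is the smallest positive non-residue mod 503.

5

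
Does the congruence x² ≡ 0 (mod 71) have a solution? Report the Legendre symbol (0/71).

0

Top reduces to 0: gcd > 1, so the symbol is 0.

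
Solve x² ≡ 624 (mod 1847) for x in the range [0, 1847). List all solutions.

787, 1060

Since 1847 ≡ 3 (mod 4), a square root of 624 is 624^((1847+1)/4) = 624^462 mod 1847.
Repeated squaring: 624^2≡1506, 624^4≡1767, 624^8≡859, 624^16≡928, 624^32≡482, 624^64≡1449, 624^128≡1409, 624^256≡1603 (mod 1847).
624^462 = 624^(256+128+64+8+4+2) ≡ 1060 (mod 1847).
Check: 1060² = 1123600 ≡ 624 (mod 1847). The two roots are 787 and 1060.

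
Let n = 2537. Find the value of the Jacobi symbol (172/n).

Pull out 2^2: since 2537 ≡ 1 (mod 8), (2/2537) = +1, so (2/2537)^2 = +1.
Reciprocity: 43 ≡ 3 and 2537 ≡ 1 (mod 4), so (43/2537) = +(2537/43).
Reduce top mod 43: now compute (0/43).
Top reduces to 0: gcd > 1, so the symbol is 0.

0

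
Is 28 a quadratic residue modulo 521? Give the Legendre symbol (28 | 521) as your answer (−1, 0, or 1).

-1

Euler's criterion: (28/521) ≡ 28^260 (mod 521).
28^2 ≡ 263 (mod 521)
28^4 ≡ 397 (mod 521)
28^8 ≡ 267 (mod 521)
28^16 ≡ 433 (mod 521)
28^32 ≡ 450 (mod 521)
28^64 ≡ 352 (mod 521)
28^128 ≡ 427 (mod 521)
28^256 ≡ 500 (mod 521)
28^260 = 28^(256+4) ≡ 520 (mod 521).
Result is 520 ≡ −1, so (28/521) = −1.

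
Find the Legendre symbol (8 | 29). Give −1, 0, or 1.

-1

Euler's criterion: (8/29) ≡ 8^14 (mod 29).
8^2 ≡ 6 (mod 29)
8^4 ≡ 7 (mod 29)
8^8 ≡ 20 (mod 29)
8^14 = 8^(8+4+2) ≡ 28 (mod 29).
Result is 28 ≡ −1, so (8/29) = −1.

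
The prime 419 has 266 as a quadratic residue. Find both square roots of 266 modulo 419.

Since 419 ≡ 3 (mod 4), a square root of 266 is 266^((419+1)/4) = 266^105 mod 419.
Repeated squaring: 266^2≡364, 266^4≡92, 266^8≡84, 266^16≡352, 266^32≡299, 266^64≡154 (mod 419).
266^105 = 266^(64+32+8+1) ≡ 257 (mod 419).
Check: 257² = 66049 ≡ 266 (mod 419). The two roots are 162 and 257.

162, 257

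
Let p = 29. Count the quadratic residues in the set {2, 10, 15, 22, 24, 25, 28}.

4

(2/29) = -1 → non-residue.
(10/29) = -1 → non-residue.
(15/29) = -1 → non-residue.
(22/29) = +1 → QR.
(24/29) = +1 → QR.
(25/29) = +1 → QR.
(28/29) = +1 → QR.
Total quadratic residues among the 7: 4.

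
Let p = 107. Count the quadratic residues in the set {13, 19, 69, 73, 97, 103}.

(13/107) = +1 → QR.
(19/107) = +1 → QR.
(69/107) = +1 → QR.
(73/107) = -1 → non-residue.
(97/107) = -1 → non-residue.
(103/107) = -1 → non-residue.
Total quadratic residues among the 6: 3.

3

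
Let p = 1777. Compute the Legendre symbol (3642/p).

-1

First reduce: 3642 ≡ 88 (mod 1777).
Pull out 2^3: since 1777 ≡ 1 (mod 8), (2/1777) = +1, so (2/1777)^3 = +1.
Reciprocity: 11 ≡ 3 and 1777 ≡ 1 (mod 4), so (11/1777) = +(1777/11).
Reduce top mod 11: now compute (6/11).
Pull out 2: since 11 ≡ 3 (mod 8), (2/11) = -1.
Reciprocity: 3 ≡ 3 and 11 ≡ 3 (mod 4), so (3/11) = −(11/3).
Reduce top mod 3: now compute (2/3).
Pull out 2: since 3 ≡ 3 (mod 8), (2/3) = -1.
Reached (1/3) = 1. Collecting the sign flips along the way, the symbol is -1.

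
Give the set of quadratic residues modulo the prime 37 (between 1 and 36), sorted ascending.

1 3 4 7 9 10 11 12 16 21 25 26 27 28 30 33 34 36

Square k = 1,…,18 (k and 37−k give the same square):
1²=1, 2²=4, 3²=9, 4²=16, 5²=25, 6²=36, 7²≡12, 8²≡27, 9²≡7, 10²≡26, 11²≡10, 12²≡33, 13²≡21, 14²≡11, 15²≡3, 16²≡34, 17²≡30, 18²≡28 (mod 37).
So the quadratic residues mod 37 are {1, 3, 4, 7, 9, 10, 11, 12, 16, 21, 25, 26, 27, 28, 30, 33, 34, 36}.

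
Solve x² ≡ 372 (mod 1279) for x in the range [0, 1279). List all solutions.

457, 822

Since 1279 ≡ 3 (mod 4), a square root of 372 is 372^((1279+1)/4) = 372^320 mod 1279.
Repeated squaring: 372^2≡252, 372^4≡833, 372^8≡671, 372^16≡33, 372^32≡1089, 372^64≡288, 372^128≡1088, 372^256≡669 (mod 1279).
372^320 = 372^(256+64) ≡ 822 (mod 1279).
Check: 822² = 675684 ≡ 372 (mod 1279). The two roots are 457 and 822.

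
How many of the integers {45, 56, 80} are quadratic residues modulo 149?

(45/149) = +1 → QR.
(56/149) = -1 → non-residue.
(80/149) = +1 → QR.
Total quadratic residues among the 3: 2.

2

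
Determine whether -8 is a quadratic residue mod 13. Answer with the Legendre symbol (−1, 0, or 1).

-1

Euler's criterion: (-8/13) ≡ 5^6 (mod 13).
5^2 ≡ 12 (mod 13)
5^4 ≡ 1 (mod 13)
5^6 = 5^(4+2) ≡ 12 (mod 13).
Result is 12 ≡ −1, so (-8/13) = −1.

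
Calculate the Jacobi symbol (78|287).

1

Pull out 2: since 287 ≡ 7 (mod 8), (2/287) = +1.
Reciprocity: 39 ≡ 3 and 287 ≡ 3 (mod 4), so (39/287) = −(287/39).
Reduce top mod 39: now compute (14/39).
Pull out 2: since 39 ≡ 7 (mod 8), (2/39) = +1.
Reciprocity: 7 ≡ 3 and 39 ≡ 3 (mod 4), so (7/39) = −(39/7).
Reduce top mod 7: now compute (4/7).
Pull out 2^2: since 7 ≡ 7 (mod 8), (2/7) = +1, so (2/7)^2 = +1.
Reached (1/7) = 1. Collecting the sign flips along the way, the symbol is +1.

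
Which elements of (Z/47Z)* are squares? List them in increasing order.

Square k = 1,…,23 (k and 47−k give the same square):
1²=1, 2²=4, 3²=9, 4²=16, 5²=25, 6²=36, 7²≡2, 8²≡17, 9²≡34, 10²≡6, 11²≡27, 12²≡3, 13²≡28, 14²≡8, 15²≡37, 16²≡21, 17²≡7, 18²≡42, 19²≡32, 20²≡24, 21²≡18, 22²≡14, 23²≡12 (mod 47).
So the quadratic residues mod 47 are {1, 2, 3, 4, 6, 7, 8, 9, 12, 14, 16, 17, 18, 21, 24, 25, 27, 28, 32, 34, 36, 37, 42}.

1,2,3,4,6,7,8,9,12,14,16,17,18,21,24,25,27,28,32,34,36,37,42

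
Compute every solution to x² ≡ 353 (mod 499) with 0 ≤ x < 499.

Since 499 ≡ 3 (mod 4), a square root of 353 is 353^((499+1)/4) = 353^125 mod 499.
Repeated squaring: 353^2≡358, 353^4≡420, 353^8≡253, 353^16≡137, 353^32≡306, 353^64≡323 (mod 499).
353^125 = 353^(64+32+16+8+4+1) ≡ 405 (mod 499).
Check: 405² = 164025 ≡ 353 (mod 499). The two roots are 94 and 405.

94, 405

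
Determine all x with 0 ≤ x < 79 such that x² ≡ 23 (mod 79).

24, 55

Since 79 ≡ 3 (mod 4), a square root of 23 is 23^((79+1)/4) = 23^20 mod 79.
Repeated squaring: 23^2≡55, 23^4≡23, 23^8≡55, 23^16≡23 (mod 79).
23^20 = 23^(16+4) ≡ 55 (mod 79).
Check: 55² = 3025 ≡ 23 (mod 79). The two roots are 24 and 55.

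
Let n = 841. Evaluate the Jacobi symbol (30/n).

Pull out 2: since 841 ≡ 1 (mod 8), (2/841) = +1.
Reciprocity: 15 ≡ 3 and 841 ≡ 1 (mod 4), so (15/841) = +(841/15).
Reduce top mod 15: now compute (1/15).
Reached (1/15) = 1. Collecting the sign flips along the way, the symbol is +1.

1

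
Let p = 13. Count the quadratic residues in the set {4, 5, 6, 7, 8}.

(4/13) = +1 → QR.
(5/13) = -1 → non-residue.
(6/13) = -1 → non-residue.
(7/13) = -1 → non-residue.
(8/13) = -1 → non-residue.
Total quadratic residues among the 5: 1.

1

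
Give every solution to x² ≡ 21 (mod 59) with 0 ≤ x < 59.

Since 59 ≡ 3 (mod 4), a square root of 21 is 21^((59+1)/4) = 21^15 mod 59.
Repeated squaring: 21^2≡28, 21^4≡17, 21^8≡53 (mod 59).
21^15 = 21^(8+4+2+1) ≡ 27 (mod 59).
Check: 27² = 729 ≡ 21 (mod 59). The two roots are 27 and 32.

27, 32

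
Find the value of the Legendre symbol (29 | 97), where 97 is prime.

Reciprocity: 29 ≡ 1 and 97 ≡ 1 (mod 4), so (29/97) = +(97/29).
Reduce top mod 29: now compute (10/29).
Pull out 2: since 29 ≡ 5 (mod 8), (2/29) = -1.
Reciprocity: 5 ≡ 1 and 29 ≡ 1 (mod 4), so (5/29) = +(29/5).
Reduce top mod 5: now compute (4/5).
Pull out 2^2: since 5 ≡ 5 (mod 8), (2/5) = -1, so (2/5)^2 = +1.
Reached (1/5) = 1. Collecting the sign flips along the way, the symbol is -1.

-1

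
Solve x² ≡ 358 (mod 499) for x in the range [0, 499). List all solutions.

146, 353

Since 499 ≡ 3 (mod 4), a square root of 358 is 358^((499+1)/4) = 358^125 mod 499.
Repeated squaring: 358^2≡420, 358^4≡253, 358^8≡137, 358^16≡306, 358^32≡323, 358^64≡38 (mod 499).
358^125 = 358^(64+32+16+8+4+1) ≡ 353 (mod 499).
Check: 353² = 124609 ≡ 358 (mod 499). The two roots are 146 and 353.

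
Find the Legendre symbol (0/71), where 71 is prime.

0

Top reduces to 0: gcd > 1, so the symbol is 0.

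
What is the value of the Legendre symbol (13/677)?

Reciprocity: 13 ≡ 1 and 677 ≡ 1 (mod 4), so (13/677) = +(677/13).
Reduce top mod 13: now compute (1/13).
Reached (1/13) = 1. Collecting the sign flips along the way, the symbol is +1.

1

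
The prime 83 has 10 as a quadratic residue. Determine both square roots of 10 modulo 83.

33, 50

Since 83 ≡ 3 (mod 4), a square root of 10 is 10^((83+1)/4) = 10^21 mod 83.
Repeated squaring: 10^2≡17, 10^4≡40, 10^8≡23, 10^16≡31 (mod 83).
10^21 = 10^(16+4+1) ≡ 33 (mod 83).
Check: 33² = 1089 ≡ 10 (mod 83). The two roots are 33 and 50.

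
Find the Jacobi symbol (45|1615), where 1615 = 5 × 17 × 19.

Reciprocity: 45 ≡ 1 and 1615 ≡ 3 (mod 4), so (45/1615) = +(1615/45).
Reduce top mod 45: now compute (40/45).
Pull out 2^3: since 45 ≡ 5 (mod 8), (2/45) = -1, so (2/45)^3 = -1.
Reciprocity: 5 ≡ 1 and 45 ≡ 1 (mod 4), so (5/45) = +(45/5).
Reduce top mod 5: now compute (0/5).
Top reduces to 0: gcd > 1, so the symbol is 0.

0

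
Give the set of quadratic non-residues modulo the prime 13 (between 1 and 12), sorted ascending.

2,5,6,7,8,11

Square k = 1,…,6 (k and 13−k give the same square):
1²=1, 2²=4, 3²=9, 4²≡3, 5²≡12, 6²≡10 (mod 13).
The residues are {1, 3, 4, 9, 10, 12}; the non-residues are the remaining 6 nonzero classes.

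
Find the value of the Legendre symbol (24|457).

Pull out 2^3: since 457 ≡ 1 (mod 8), (2/457) = +1, so (2/457)^3 = +1.
Reciprocity: 3 ≡ 3 and 457 ≡ 1 (mod 4), so (3/457) = +(457/3).
Reduce top mod 3: now compute (1/3).
Reached (1/3) = 1. Collecting the sign flips along the way, the symbol is +1.

1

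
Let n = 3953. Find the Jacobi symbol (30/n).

Pull out 2: since 3953 ≡ 1 (mod 8), (2/3953) = +1.
Reciprocity: 15 ≡ 3 and 3953 ≡ 1 (mod 4), so (15/3953) = +(3953/15).
Reduce top mod 15: now compute (8/15).
Pull out 2^3: since 15 ≡ 7 (mod 8), (2/15) = +1, so (2/15)^3 = +1.
Reached (1/15) = 1. Collecting the sign flips along the way, the symbol is +1.

1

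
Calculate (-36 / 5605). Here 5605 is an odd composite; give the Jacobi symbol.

First reduce: -36 ≡ 5569 (mod 5605).
Reciprocity: 5569 ≡ 1 and 5605 ≡ 1 (mod 4), so (5569/5605) = +(5605/5569).
Reduce top mod 5569: now compute (36/5569).
Pull out 2^2: since 5569 ≡ 1 (mod 8), (2/5569) = +1, so (2/5569)^2 = +1.
Reciprocity: 9 ≡ 1 and 5569 ≡ 1 (mod 4), so (9/5569) = +(5569/9).
Reduce top mod 9: now compute (7/9).
Reciprocity: 7 ≡ 3 and 9 ≡ 1 (mod 4), so (7/9) = +(9/7).
Reduce top mod 7: now compute (2/7).
Pull out 2: since 7 ≡ 7 (mod 8), (2/7) = +1.
Reached (1/7) = 1. Collecting the sign flips along the way, the symbol is +1.

1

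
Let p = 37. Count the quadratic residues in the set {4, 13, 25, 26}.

(4/37) = +1 → QR.
(13/37) = -1 → non-residue.
(25/37) = +1 → QR.
(26/37) = +1 → QR.
Total quadratic residues among the 4: 3.

3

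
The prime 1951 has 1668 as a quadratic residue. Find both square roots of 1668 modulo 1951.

Since 1951 ≡ 3 (mod 4), a square root of 1668 is 1668^((1951+1)/4) = 1668^488 mod 1951.
Repeated squaring: 1668^2≡98, 1668^4≡1800, 1668^8≡1340, 1668^16≡680, 1668^32≡13, 1668^64≡169, 1668^128≡1247, 1668^256≡62 (mod 1951).
1668^488 = 1668^(256+128+64+32+8) ≡ 775 (mod 1951).
Check: 775² = 600625 ≡ 1668 (mod 1951). The two roots are 775 and 1176.

775, 1176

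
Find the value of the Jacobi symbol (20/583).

-1

Pull out 2^2: since 583 ≡ 7 (mod 8), (2/583) = +1, so (2/583)^2 = +1.
Reciprocity: 5 ≡ 1 and 583 ≡ 3 (mod 4), so (5/583) = +(583/5).
Reduce top mod 5: now compute (3/5).
Reciprocity: 3 ≡ 3 and 5 ≡ 1 (mod 4), so (3/5) = +(5/3).
Reduce top mod 3: now compute (2/3).
Pull out 2: since 3 ≡ 3 (mod 8), (2/3) = -1.
Reached (1/3) = 1. Collecting the sign flips along the way, the symbol is -1.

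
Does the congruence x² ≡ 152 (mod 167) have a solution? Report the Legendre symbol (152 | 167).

1

Pull out 2^3: since 167 ≡ 7 (mod 8), (2/167) = +1, so (2/167)^3 = +1.
Reciprocity: 19 ≡ 3 and 167 ≡ 3 (mod 4), so (19/167) = −(167/19).
Reduce top mod 19: now compute (15/19).
Reciprocity: 15 ≡ 3 and 19 ≡ 3 (mod 4), so (15/19) = −(19/15).
Reduce top mod 15: now compute (4/15).
Pull out 2^2: since 15 ≡ 7 (mod 8), (2/15) = +1, so (2/15)^2 = +1.
Reached (1/15) = 1. Collecting the sign flips along the way, the symbol is +1.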